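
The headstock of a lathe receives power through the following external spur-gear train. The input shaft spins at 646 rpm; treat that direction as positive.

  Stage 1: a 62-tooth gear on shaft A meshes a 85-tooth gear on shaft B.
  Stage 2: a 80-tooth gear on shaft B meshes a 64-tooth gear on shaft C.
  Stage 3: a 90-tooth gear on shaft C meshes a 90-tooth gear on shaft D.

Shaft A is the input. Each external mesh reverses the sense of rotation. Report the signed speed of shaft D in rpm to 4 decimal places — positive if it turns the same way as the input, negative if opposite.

-589.0000 rpm (opposite to input, |ω| = 589.0000 rpm)

Stage 1 [62T→85T]: ω = 646.0000×62/85 = 471.2000 rpm, dir flips to −; running = −471.2000
Stage 2 [80T→64T]: ω = 471.2000×80/64 = 589.0000 rpm, dir flips to +; running = +589.0000
Stage 3 [90T→90T]: ω = 589.0000×90/90 = 589.0000 rpm, dir flips to −; running = −589.0000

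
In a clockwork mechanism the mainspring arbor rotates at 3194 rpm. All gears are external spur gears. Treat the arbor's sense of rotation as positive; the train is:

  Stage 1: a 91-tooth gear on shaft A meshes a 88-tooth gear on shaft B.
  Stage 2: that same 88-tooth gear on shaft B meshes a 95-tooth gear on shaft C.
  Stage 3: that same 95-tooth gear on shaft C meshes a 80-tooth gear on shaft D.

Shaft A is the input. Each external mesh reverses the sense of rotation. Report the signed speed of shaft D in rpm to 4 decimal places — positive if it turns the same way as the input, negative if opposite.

-3633.1750 rpm (opposite to input, |ω| = 3633.1750 rpm)

Stage 1 [91T→88T]: ω = 3194.0000×91/88 = 3302.8864 rpm, dir flips to −; running = −3302.8864
Stage 2 [88T→95T]: ω = 3302.8864×88/95 = 3059.5158 rpm, dir flips to +; running = +3059.5158
Stage 3 [95T→80T]: ω = 3059.5158×95/80 = 3633.1750 rpm, dir flips to −; running = −3633.1750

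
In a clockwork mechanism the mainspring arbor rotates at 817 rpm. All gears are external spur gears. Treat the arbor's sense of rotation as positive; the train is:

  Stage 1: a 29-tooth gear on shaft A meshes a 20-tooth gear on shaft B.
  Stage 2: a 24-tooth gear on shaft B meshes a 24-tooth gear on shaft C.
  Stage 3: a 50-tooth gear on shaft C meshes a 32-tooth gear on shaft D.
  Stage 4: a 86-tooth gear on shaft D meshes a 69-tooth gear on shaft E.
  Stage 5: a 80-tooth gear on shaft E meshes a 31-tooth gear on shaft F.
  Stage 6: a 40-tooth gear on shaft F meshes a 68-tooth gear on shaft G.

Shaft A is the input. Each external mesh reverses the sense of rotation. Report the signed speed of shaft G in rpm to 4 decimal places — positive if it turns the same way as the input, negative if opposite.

Stage 1 [29T→20T]: ω = 817.0000×29/20 = 1184.6500 rpm, dir flips to −; running = −1184.6500
Stage 2 [24T→24T]: ω = 1184.6500×24/24 = 1184.6500 rpm, dir flips to +; running = +1184.6500
Stage 3 [50T→32T]: ω = 1184.6500×50/32 = 1851.0156 rpm, dir flips to −; running = −1851.0156
Stage 4 [86T→69T]: ω = 1851.0156×86/69 = 2307.0630 rpm, dir flips to +; running = +2307.0630
Stage 5 [80T→31T]: ω = 2307.0630×80/31 = 5953.7108 rpm, dir flips to −; running = −5953.7108
Stage 6 [40T→68T]: ω = 5953.7108×40/68 = 3502.1829 rpm, dir flips to +; running = +3502.1829

+3502.1829 rpm (same as input, |ω| = 3502.1829 rpm)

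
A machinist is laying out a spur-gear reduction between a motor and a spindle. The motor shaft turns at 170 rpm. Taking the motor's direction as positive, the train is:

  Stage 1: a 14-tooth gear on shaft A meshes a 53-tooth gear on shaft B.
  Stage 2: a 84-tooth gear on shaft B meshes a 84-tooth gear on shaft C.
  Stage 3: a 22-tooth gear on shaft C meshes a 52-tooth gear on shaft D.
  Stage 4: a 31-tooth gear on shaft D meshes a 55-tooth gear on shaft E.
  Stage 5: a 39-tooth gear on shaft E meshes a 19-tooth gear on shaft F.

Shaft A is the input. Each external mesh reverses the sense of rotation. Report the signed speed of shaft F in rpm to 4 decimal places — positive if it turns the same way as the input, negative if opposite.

-21.9801 rpm (opposite to input, |ω| = 21.9801 rpm)

Stage 1 [14T→53T]: ω = 170.0000×14/53 = 44.9057 rpm, dir flips to −; running = −44.9057
Stage 2 [84T→84T]: ω = 44.9057×84/84 = 44.9057 rpm, dir flips to +; running = +44.9057
Stage 3 [22T→52T]: ω = 44.9057×22/52 = 18.9985 rpm, dir flips to −; running = −18.9985
Stage 4 [31T→55T]: ω = 18.9985×31/55 = 10.7083 rpm, dir flips to +; running = +10.7083
Stage 5 [39T→19T]: ω = 10.7083×39/19 = 21.9801 rpm, dir flips to −; running = −21.9801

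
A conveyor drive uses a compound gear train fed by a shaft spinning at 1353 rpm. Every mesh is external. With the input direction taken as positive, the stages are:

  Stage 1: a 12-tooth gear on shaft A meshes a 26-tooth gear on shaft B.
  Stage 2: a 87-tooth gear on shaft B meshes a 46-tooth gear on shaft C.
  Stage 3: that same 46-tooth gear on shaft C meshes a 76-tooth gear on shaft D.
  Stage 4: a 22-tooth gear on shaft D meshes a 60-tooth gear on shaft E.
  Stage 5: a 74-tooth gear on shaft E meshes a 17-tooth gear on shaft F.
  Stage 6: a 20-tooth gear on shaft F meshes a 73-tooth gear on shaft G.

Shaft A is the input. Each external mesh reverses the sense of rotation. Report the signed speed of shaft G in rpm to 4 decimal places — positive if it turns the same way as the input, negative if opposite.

+312.5883 rpm (same as input, |ω| = 312.5883 rpm)

Stage 1 [12T→26T]: ω = 1353.0000×12/26 = 624.4615 rpm, dir flips to −; running = −624.4615
Stage 2 [87T→46T]: ω = 624.4615×87/46 = 1181.0468 rpm, dir flips to +; running = +1181.0468
Stage 3 [46T→76T]: ω = 1181.0468×46/76 = 714.8441 rpm, dir flips to −; running = −714.8441
Stage 4 [22T→60T]: ω = 714.8441×22/60 = 262.1095 rpm, dir flips to +; running = +262.1095
Stage 5 [74T→17T]: ω = 262.1095×74/17 = 1140.9473 rpm, dir flips to −; running = −1140.9473
Stage 6 [20T→73T]: ω = 1140.9473×20/73 = 312.5883 rpm, dir flips to +; running = +312.5883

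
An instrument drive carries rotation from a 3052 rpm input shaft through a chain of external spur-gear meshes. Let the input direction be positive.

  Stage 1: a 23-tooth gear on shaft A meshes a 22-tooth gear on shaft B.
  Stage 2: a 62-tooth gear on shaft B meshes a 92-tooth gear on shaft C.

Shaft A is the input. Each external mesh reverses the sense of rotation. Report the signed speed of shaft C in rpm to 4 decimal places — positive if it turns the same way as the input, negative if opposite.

Stage 1 [23T→22T]: ω = 3052.0000×23/22 = 3190.7273 rpm, dir flips to −; running = −3190.7273
Stage 2 [62T→92T]: ω = 3190.7273×62/92 = 2150.2727 rpm, dir flips to +; running = +2150.2727

+2150.2727 rpm (same as input, |ω| = 2150.2727 rpm)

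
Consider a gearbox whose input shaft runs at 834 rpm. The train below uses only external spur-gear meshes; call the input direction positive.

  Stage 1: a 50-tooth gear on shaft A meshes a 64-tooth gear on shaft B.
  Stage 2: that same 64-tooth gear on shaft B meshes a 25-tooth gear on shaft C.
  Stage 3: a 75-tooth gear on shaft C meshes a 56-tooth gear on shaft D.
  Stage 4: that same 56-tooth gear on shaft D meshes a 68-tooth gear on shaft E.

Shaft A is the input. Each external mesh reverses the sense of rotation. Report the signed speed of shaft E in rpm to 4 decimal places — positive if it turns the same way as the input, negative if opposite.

+1839.7059 rpm (same as input, |ω| = 1839.7059 rpm)

Stage 1 [50T→64T]: ω = 834.0000×50/64 = 651.5625 rpm, dir flips to −; running = −651.5625
Stage 2 [64T→25T]: ω = 651.5625×64/25 = 1668.0000 rpm, dir flips to +; running = +1668.0000
Stage 3 [75T→56T]: ω = 1668.0000×75/56 = 2233.9286 rpm, dir flips to −; running = −2233.9286
Stage 4 [56T→68T]: ω = 2233.9286×56/68 = 1839.7059 rpm, dir flips to +; running = +1839.7059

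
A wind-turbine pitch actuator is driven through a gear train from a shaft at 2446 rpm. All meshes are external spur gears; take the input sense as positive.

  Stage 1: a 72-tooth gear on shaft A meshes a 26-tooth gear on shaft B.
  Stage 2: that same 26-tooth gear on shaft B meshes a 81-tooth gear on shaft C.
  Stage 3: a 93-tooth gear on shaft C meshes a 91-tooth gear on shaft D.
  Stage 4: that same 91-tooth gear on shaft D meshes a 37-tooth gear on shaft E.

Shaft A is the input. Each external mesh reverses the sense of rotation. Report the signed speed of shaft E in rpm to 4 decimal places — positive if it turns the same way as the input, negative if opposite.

Stage 1 [72T→26T]: ω = 2446.0000×72/26 = 6773.5385 rpm, dir flips to −; running = −6773.5385
Stage 2 [26T→81T]: ω = 6773.5385×26/81 = 2174.2222 rpm, dir flips to +; running = +2174.2222
Stage 3 [93T→91T]: ω = 2174.2222×93/91 = 2222.0073 rpm, dir flips to −; running = −2222.0073
Stage 4 [91T→37T]: ω = 2222.0073×91/37 = 5464.9369 rpm, dir flips to +; running = +5464.9369

+5464.9369 rpm (same as input, |ω| = 5464.9369 rpm)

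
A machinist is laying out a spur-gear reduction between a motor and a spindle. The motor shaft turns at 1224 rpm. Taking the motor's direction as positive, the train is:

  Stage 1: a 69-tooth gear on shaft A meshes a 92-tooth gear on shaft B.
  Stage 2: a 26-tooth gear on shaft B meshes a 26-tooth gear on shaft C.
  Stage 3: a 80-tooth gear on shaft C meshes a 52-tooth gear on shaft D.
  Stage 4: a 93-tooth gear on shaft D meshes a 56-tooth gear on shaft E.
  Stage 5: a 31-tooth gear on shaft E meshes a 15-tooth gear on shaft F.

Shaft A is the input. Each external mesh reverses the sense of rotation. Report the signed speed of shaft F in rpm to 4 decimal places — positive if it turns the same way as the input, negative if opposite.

-4847.2418 rpm (opposite to input, |ω| = 4847.2418 rpm)

Stage 1 [69T→92T]: ω = 1224.0000×69/92 = 918.0000 rpm, dir flips to −; running = −918.0000
Stage 2 [26T→26T]: ω = 918.0000×26/26 = 918.0000 rpm, dir flips to +; running = +918.0000
Stage 3 [80T→52T]: ω = 918.0000×80/52 = 1412.3077 rpm, dir flips to −; running = −1412.3077
Stage 4 [93T→56T]: ω = 1412.3077×93/56 = 2345.4396 rpm, dir flips to +; running = +2345.4396
Stage 5 [31T→15T]: ω = 2345.4396×31/15 = 4847.2418 rpm, dir flips to −; running = −4847.2418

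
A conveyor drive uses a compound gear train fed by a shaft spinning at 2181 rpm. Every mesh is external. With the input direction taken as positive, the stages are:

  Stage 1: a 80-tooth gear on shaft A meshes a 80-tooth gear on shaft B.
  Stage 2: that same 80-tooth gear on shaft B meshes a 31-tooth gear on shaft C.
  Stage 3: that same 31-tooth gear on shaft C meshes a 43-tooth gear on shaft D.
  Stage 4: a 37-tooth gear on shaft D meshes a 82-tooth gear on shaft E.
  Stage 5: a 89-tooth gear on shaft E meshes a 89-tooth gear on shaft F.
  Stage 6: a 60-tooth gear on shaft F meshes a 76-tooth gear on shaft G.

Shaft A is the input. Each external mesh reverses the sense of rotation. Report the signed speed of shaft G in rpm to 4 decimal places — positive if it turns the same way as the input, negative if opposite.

+1445.4488 rpm (same as input, |ω| = 1445.4488 rpm)

Stage 1 [80T→80T]: ω = 2181.0000×80/80 = 2181.0000 rpm, dir flips to −; running = −2181.0000
Stage 2 [80T→31T]: ω = 2181.0000×80/31 = 5628.3871 rpm, dir flips to +; running = +5628.3871
Stage 3 [31T→43T]: ω = 5628.3871×31/43 = 4057.6744 rpm, dir flips to −; running = −4057.6744
Stage 4 [37T→82T]: ω = 4057.6744×37/82 = 1830.9019 rpm, dir flips to +; running = +1830.9019
Stage 5 [89T→89T]: ω = 1830.9019×89/89 = 1830.9019 rpm, dir flips to −; running = −1830.9019
Stage 6 [60T→76T]: ω = 1830.9019×60/76 = 1445.4488 rpm, dir flips to +; running = +1445.4488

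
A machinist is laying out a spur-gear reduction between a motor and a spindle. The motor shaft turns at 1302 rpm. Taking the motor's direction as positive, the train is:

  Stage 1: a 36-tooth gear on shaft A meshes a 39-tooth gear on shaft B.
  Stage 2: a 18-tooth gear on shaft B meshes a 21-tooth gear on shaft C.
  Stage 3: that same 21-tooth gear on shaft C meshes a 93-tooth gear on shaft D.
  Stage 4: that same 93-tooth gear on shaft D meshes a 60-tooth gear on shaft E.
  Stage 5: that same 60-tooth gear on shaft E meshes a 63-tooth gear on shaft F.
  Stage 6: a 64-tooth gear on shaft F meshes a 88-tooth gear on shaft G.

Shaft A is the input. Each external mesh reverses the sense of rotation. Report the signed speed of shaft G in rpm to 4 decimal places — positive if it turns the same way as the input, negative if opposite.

+249.7343 rpm (same as input, |ω| = 249.7343 rpm)

Stage 1 [36T→39T]: ω = 1302.0000×36/39 = 1201.8462 rpm, dir flips to −; running = −1201.8462
Stage 2 [18T→21T]: ω = 1201.8462×18/21 = 1030.1538 rpm, dir flips to +; running = +1030.1538
Stage 3 [21T→93T]: ω = 1030.1538×21/93 = 232.6154 rpm, dir flips to −; running = −232.6154
Stage 4 [93T→60T]: ω = 232.6154×93/60 = 360.5538 rpm, dir flips to +; running = +360.5538
Stage 5 [60T→63T]: ω = 360.5538×60/63 = 343.3846 rpm, dir flips to −; running = −343.3846
Stage 6 [64T→88T]: ω = 343.3846×64/88 = 249.7343 rpm, dir flips to +; running = +249.7343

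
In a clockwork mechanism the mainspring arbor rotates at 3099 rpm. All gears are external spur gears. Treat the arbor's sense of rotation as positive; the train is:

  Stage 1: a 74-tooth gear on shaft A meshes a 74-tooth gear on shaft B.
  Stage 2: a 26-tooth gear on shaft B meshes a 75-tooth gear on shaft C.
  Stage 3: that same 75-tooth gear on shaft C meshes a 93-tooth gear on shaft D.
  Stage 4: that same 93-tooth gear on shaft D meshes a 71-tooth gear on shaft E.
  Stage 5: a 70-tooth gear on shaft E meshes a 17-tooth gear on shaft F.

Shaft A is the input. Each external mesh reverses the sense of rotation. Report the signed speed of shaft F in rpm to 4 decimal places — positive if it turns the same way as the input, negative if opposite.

-4672.8915 rpm (opposite to input, |ω| = 4672.8915 rpm)

Stage 1 [74T→74T]: ω = 3099.0000×74/74 = 3099.0000 rpm, dir flips to −; running = −3099.0000
Stage 2 [26T→75T]: ω = 3099.0000×26/75 = 1074.3200 rpm, dir flips to +; running = +1074.3200
Stage 3 [75T→93T]: ω = 1074.3200×75/93 = 866.3871 rpm, dir flips to −; running = −866.3871
Stage 4 [93T→71T]: ω = 866.3871×93/71 = 1134.8451 rpm, dir flips to +; running = +1134.8451
Stage 5 [70T→17T]: ω = 1134.8451×70/17 = 4672.8915 rpm, dir flips to −; running = −4672.8915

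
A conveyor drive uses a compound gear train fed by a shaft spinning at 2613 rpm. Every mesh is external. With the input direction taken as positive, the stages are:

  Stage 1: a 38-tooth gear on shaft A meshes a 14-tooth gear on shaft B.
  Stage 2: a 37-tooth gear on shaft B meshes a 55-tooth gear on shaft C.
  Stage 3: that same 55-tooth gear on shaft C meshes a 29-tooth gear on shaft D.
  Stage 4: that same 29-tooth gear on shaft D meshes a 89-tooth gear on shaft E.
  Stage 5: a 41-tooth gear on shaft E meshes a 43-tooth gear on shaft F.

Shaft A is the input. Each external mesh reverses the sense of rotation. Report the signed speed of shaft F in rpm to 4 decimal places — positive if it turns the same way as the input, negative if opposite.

-2811.3964 rpm (opposite to input, |ω| = 2811.3964 rpm)

Stage 1 [38T→14T]: ω = 2613.0000×38/14 = 7092.4286 rpm, dir flips to −; running = −7092.4286
Stage 2 [37T→55T]: ω = 7092.4286×37/55 = 4771.2701 rpm, dir flips to +; running = +4771.2701
Stage 3 [55T→29T]: ω = 4771.2701×55/29 = 9048.9606 rpm, dir flips to −; running = −9048.9606
Stage 4 [29T→89T]: ω = 9048.9606×29/89 = 2948.5377 rpm, dir flips to +; running = +2948.5377
Stage 5 [41T→43T]: ω = 2948.5377×41/43 = 2811.3964 rpm, dir flips to −; running = −2811.3964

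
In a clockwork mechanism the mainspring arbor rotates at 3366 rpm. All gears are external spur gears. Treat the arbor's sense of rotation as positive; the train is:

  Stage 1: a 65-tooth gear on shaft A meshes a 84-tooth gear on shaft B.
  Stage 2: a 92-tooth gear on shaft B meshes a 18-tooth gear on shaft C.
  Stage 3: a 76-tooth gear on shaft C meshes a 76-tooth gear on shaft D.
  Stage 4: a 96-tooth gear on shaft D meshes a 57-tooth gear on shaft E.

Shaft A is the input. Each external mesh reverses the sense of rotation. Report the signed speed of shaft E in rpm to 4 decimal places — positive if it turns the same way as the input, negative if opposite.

+22421.2531 rpm (same as input, |ω| = 22421.2531 rpm)

Stage 1 [65T→84T]: ω = 3366.0000×65/84 = 2604.6429 rpm, dir flips to −; running = −2604.6429
Stage 2 [92T→18T]: ω = 2604.6429×92/18 = 13312.6190 rpm, dir flips to +; running = +13312.6190
Stage 3 [76T→76T]: ω = 13312.6190×76/76 = 13312.6190 rpm, dir flips to −; running = −13312.6190
Stage 4 [96T→57T]: ω = 13312.6190×96/57 = 22421.2531 rpm, dir flips to +; running = +22421.2531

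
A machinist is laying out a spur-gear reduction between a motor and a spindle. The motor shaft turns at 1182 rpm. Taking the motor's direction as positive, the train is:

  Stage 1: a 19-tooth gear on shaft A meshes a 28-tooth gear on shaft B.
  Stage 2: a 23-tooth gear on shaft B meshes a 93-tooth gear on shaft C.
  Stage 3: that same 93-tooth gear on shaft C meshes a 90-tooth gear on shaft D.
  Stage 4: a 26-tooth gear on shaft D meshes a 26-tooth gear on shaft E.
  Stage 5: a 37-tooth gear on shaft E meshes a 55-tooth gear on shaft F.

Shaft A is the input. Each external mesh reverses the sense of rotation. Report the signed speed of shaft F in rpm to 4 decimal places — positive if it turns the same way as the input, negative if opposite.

-137.8915 rpm (opposite to input, |ω| = 137.8915 rpm)

Stage 1 [19T→28T]: ω = 1182.0000×19/28 = 802.0714 rpm, dir flips to −; running = −802.0714
Stage 2 [23T→93T]: ω = 802.0714×23/93 = 198.3618 rpm, dir flips to +; running = +198.3618
Stage 3 [93T→90T]: ω = 198.3618×93/90 = 204.9738 rpm, dir flips to −; running = −204.9738
Stage 4 [26T→26T]: ω = 204.9738×26/26 = 204.9738 rpm, dir flips to +; running = +204.9738
Stage 5 [37T→55T]: ω = 204.9738×37/55 = 137.8915 rpm, dir flips to −; running = −137.8915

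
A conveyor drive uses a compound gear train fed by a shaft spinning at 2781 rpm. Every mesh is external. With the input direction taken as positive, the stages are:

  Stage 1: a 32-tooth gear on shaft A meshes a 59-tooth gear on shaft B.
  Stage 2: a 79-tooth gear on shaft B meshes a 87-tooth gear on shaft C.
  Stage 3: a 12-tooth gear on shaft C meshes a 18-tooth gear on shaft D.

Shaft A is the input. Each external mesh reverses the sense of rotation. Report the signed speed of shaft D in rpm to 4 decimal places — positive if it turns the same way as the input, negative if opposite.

Stage 1 [32T→59T]: ω = 2781.0000×32/59 = 1508.3390 rpm, dir flips to −; running = −1508.3390
Stage 2 [79T→87T]: ω = 1508.3390×79/87 = 1369.6411 rpm, dir flips to +; running = +1369.6411
Stage 3 [12T→18T]: ω = 1369.6411×12/18 = 913.0941 rpm, dir flips to −; running = −913.0941

-913.0941 rpm (opposite to input, |ω| = 913.0941 rpm)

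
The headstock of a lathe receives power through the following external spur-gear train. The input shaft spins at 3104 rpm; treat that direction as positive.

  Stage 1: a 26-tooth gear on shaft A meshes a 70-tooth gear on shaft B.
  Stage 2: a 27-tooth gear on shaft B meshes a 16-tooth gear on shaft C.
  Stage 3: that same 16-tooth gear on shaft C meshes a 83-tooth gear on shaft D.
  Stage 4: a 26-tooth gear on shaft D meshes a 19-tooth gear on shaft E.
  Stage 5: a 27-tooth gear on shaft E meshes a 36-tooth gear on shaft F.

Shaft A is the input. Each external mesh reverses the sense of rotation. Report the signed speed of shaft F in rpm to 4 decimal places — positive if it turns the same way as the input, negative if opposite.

Stage 1 [26T→70T]: ω = 3104.0000×26/70 = 1152.9143 rpm, dir flips to −; running = −1152.9143
Stage 2 [27T→16T]: ω = 1152.9143×27/16 = 1945.5429 rpm, dir flips to +; running = +1945.5429
Stage 3 [16T→83T]: ω = 1945.5429×16/83 = 375.0444 rpm, dir flips to −; running = −375.0444
Stage 4 [26T→19T]: ω = 375.0444×26/19 = 513.2187 rpm, dir flips to +; running = +513.2187
Stage 5 [27T→36T]: ω = 513.2187×27/36 = 384.9140 rpm, dir flips to −; running = −384.9140

-384.9140 rpm (opposite to input, |ω| = 384.9140 rpm)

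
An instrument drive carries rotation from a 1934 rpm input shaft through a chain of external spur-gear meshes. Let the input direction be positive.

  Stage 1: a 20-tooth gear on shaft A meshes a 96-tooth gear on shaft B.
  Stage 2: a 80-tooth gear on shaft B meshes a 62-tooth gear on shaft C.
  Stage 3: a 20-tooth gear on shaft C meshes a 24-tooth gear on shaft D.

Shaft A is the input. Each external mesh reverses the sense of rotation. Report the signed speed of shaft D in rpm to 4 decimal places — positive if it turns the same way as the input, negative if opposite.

Stage 1 [20T→96T]: ω = 1934.0000×20/96 = 402.9167 rpm, dir flips to −; running = −402.9167
Stage 2 [80T→62T]: ω = 402.9167×80/62 = 519.8925 rpm, dir flips to +; running = +519.8925
Stage 3 [20T→24T]: ω = 519.8925×20/24 = 433.2437 rpm, dir flips to −; running = −433.2437

-433.2437 rpm (opposite to input, |ω| = 433.2437 rpm)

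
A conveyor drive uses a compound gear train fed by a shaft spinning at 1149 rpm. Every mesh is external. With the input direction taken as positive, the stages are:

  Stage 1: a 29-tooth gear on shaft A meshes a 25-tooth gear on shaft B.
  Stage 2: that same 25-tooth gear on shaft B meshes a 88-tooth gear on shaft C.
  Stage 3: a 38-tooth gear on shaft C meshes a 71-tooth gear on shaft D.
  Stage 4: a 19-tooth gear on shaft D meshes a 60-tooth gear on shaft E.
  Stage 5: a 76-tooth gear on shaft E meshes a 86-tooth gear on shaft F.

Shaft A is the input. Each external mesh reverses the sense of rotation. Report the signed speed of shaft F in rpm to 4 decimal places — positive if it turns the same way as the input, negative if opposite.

-56.7124 rpm (opposite to input, |ω| = 56.7124 rpm)

Stage 1 [29T→25T]: ω = 1149.0000×29/25 = 1332.8400 rpm, dir flips to −; running = −1332.8400
Stage 2 [25T→88T]: ω = 1332.8400×25/88 = 378.6477 rpm, dir flips to +; running = +378.6477
Stage 3 [38T→71T]: ω = 378.6477×38/71 = 202.6565 rpm, dir flips to −; running = −202.6565
Stage 4 [19T→60T]: ω = 202.6565×19/60 = 64.1746 rpm, dir flips to +; running = +64.1746
Stage 5 [76T→86T]: ω = 64.1746×76/86 = 56.7124 rpm, dir flips to −; running = −56.7124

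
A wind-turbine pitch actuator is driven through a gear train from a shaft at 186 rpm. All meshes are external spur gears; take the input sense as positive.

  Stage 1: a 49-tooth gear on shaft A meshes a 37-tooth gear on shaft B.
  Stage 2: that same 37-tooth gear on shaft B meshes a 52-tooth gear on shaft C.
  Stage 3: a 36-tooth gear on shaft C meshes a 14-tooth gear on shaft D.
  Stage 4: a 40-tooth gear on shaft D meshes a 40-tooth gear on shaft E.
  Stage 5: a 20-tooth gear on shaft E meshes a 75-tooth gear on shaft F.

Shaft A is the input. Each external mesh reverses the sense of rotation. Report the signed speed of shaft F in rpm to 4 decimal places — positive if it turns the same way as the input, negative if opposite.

Stage 1 [49T→37T]: ω = 186.0000×49/37 = 246.3243 rpm, dir flips to −; running = −246.3243
Stage 2 [37T→52T]: ω = 246.3243×37/52 = 175.2692 rpm, dir flips to +; running = +175.2692
Stage 3 [36T→14T]: ω = 175.2692×36/14 = 450.6923 rpm, dir flips to −; running = −450.6923
Stage 4 [40T→40T]: ω = 450.6923×40/40 = 450.6923 rpm, dir flips to +; running = +450.6923
Stage 5 [20T→75T]: ω = 450.6923×20/75 = 120.1846 rpm, dir flips to −; running = −120.1846

-120.1846 rpm (opposite to input, |ω| = 120.1846 rpm)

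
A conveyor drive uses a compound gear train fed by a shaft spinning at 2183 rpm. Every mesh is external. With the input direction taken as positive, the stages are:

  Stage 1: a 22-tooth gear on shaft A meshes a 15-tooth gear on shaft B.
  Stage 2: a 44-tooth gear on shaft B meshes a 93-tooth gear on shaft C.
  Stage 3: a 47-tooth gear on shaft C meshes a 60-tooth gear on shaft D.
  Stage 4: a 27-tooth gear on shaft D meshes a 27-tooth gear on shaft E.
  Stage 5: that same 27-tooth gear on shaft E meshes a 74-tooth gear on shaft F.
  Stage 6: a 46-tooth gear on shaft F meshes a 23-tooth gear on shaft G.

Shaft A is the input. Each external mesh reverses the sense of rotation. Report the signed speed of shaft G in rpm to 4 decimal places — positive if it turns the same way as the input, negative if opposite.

Stage 1 [22T→15T]: ω = 2183.0000×22/15 = 3201.7333 rpm, dir flips to −; running = −3201.7333
Stage 2 [44T→93T]: ω = 3201.7333×44/93 = 1514.7986 rpm, dir flips to +; running = +1514.7986
Stage 3 [47T→60T]: ω = 1514.7986×47/60 = 1186.5922 rpm, dir flips to −; running = −1186.5922
Stage 4 [27T→27T]: ω = 1186.5922×27/27 = 1186.5922 rpm, dir flips to +; running = +1186.5922
Stage 5 [27T→74T]: ω = 1186.5922×27/74 = 432.9458 rpm, dir flips to −; running = −432.9458
Stage 6 [46T→23T]: ω = 432.9458×46/23 = 865.8916 rpm, dir flips to +; running = +865.8916

+865.8916 rpm (same as input, |ω| = 865.8916 rpm)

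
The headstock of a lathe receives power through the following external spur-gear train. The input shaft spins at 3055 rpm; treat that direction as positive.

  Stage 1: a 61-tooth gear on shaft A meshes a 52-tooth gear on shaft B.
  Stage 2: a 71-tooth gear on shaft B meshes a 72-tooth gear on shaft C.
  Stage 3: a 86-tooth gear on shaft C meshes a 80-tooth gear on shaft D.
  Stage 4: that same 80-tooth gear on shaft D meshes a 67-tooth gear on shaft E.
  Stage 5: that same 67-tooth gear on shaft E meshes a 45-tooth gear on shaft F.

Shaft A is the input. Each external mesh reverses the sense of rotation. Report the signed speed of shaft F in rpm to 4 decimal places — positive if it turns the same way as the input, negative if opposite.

Stage 1 [61T→52T]: ω = 3055.0000×61/52 = 3583.7500 rpm, dir flips to −; running = −3583.7500
Stage 2 [71T→72T]: ω = 3583.7500×71/72 = 3533.9757 rpm, dir flips to +; running = +3533.9757
Stage 3 [86T→80T]: ω = 3533.9757×86/80 = 3799.0239 rpm, dir flips to −; running = −3799.0239
Stage 4 [80T→67T]: ω = 3799.0239×80/67 = 4536.1479 rpm, dir flips to +; running = +4536.1479
Stage 5 [67T→45T]: ω = 4536.1479×67/45 = 6753.8202 rpm, dir flips to −; running = −6753.8202

-6753.8202 rpm (opposite to input, |ω| = 6753.8202 rpm)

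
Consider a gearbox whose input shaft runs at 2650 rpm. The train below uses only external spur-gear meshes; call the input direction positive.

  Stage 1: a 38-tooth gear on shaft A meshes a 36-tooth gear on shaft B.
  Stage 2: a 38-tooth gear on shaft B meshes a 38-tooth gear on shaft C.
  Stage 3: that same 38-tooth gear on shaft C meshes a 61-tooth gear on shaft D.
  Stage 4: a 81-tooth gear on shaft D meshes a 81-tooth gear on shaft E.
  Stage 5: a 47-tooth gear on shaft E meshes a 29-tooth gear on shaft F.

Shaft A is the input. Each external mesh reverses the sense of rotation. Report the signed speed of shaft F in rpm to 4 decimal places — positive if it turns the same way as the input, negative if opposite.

-2824.1034 rpm (opposite to input, |ω| = 2824.1034 rpm)

Stage 1 [38T→36T]: ω = 2650.0000×38/36 = 2797.2222 rpm, dir flips to −; running = −2797.2222
Stage 2 [38T→38T]: ω = 2797.2222×38/38 = 2797.2222 rpm, dir flips to +; running = +2797.2222
Stage 3 [38T→61T]: ω = 2797.2222×38/61 = 1742.5319 rpm, dir flips to −; running = −1742.5319
Stage 4 [81T→81T]: ω = 1742.5319×81/81 = 1742.5319 rpm, dir flips to +; running = +1742.5319
Stage 5 [47T→29T]: ω = 1742.5319×47/29 = 2824.1034 rpm, dir flips to −; running = −2824.1034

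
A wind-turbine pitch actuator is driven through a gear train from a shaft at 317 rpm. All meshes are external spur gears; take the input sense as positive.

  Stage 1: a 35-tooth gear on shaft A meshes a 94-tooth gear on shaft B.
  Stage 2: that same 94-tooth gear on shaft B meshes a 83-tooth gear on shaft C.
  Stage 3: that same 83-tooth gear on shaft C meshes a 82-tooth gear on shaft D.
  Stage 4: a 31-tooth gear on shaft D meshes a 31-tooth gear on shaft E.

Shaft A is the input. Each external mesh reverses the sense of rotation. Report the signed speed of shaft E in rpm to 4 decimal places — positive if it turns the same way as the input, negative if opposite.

+135.3049 rpm (same as input, |ω| = 135.3049 rpm)

Stage 1 [35T→94T]: ω = 317.0000×35/94 = 118.0319 rpm, dir flips to −; running = −118.0319
Stage 2 [94T→83T]: ω = 118.0319×94/83 = 133.6747 rpm, dir flips to +; running = +133.6747
Stage 3 [83T→82T]: ω = 133.6747×83/82 = 135.3049 rpm, dir flips to −; running = −135.3049
Stage 4 [31T→31T]: ω = 135.3049×31/31 = 135.3049 rpm, dir flips to +; running = +135.3049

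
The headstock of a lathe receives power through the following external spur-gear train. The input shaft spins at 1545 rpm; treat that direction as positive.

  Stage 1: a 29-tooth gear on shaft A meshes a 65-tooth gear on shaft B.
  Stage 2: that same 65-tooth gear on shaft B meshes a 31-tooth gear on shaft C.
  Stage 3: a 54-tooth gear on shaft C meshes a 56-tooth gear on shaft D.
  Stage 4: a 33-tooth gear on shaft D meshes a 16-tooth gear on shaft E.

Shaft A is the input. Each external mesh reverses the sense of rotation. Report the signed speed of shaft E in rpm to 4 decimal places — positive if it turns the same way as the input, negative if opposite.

Stage 1 [29T→65T]: ω = 1545.0000×29/65 = 689.3077 rpm, dir flips to −; running = −689.3077
Stage 2 [65T→31T]: ω = 689.3077×65/31 = 1445.3226 rpm, dir flips to +; running = +1445.3226
Stage 3 [54T→56T]: ω = 1445.3226×54/56 = 1393.7039 rpm, dir flips to −; running = −1393.7039
Stage 4 [33T→16T]: ω = 1393.7039×33/16 = 2874.5143 rpm, dir flips to +; running = +2874.5143

+2874.5143 rpm (same as input, |ω| = 2874.5143 rpm)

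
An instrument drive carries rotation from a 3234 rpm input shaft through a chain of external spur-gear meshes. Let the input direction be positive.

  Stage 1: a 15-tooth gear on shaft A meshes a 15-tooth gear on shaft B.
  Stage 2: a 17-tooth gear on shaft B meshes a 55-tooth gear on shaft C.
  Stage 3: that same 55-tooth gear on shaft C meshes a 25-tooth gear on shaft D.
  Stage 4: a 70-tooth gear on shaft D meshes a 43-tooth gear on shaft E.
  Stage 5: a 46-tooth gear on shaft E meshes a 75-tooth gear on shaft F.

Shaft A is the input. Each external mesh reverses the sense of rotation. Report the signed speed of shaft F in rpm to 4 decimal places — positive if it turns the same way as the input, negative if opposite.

Stage 1 [15T→15T]: ω = 3234.0000×15/15 = 3234.0000 rpm, dir flips to −; running = −3234.0000
Stage 2 [17T→55T]: ω = 3234.0000×17/55 = 999.6000 rpm, dir flips to +; running = +999.6000
Stage 3 [55T→25T]: ω = 999.6000×55/25 = 2199.1200 rpm, dir flips to −; running = −2199.1200
Stage 4 [70T→43T]: ω = 2199.1200×70/43 = 3579.9628 rpm, dir flips to +; running = +3579.9628
Stage 5 [46T→75T]: ω = 3579.9628×46/75 = 2195.7105 rpm, dir flips to −; running = −2195.7105

-2195.7105 rpm (opposite to input, |ω| = 2195.7105 rpm)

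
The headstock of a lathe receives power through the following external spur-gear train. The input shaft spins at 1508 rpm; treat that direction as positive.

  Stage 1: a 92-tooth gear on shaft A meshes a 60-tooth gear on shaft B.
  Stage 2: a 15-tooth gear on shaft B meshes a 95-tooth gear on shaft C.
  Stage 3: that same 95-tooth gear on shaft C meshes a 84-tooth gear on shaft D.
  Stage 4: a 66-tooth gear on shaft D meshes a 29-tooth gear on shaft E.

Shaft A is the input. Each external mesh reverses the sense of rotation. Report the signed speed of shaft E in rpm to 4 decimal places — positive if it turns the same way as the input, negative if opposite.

Stage 1 [92T→60T]: ω = 1508.0000×92/60 = 2312.2667 rpm, dir flips to −; running = −2312.2667
Stage 2 [15T→95T]: ω = 2312.2667×15/95 = 365.0947 rpm, dir flips to +; running = +365.0947
Stage 3 [95T→84T]: ω = 365.0947×95/84 = 412.9048 rpm, dir flips to −; running = −412.9048
Stage 4 [66T→29T]: ω = 412.9048×66/29 = 939.7143 rpm, dir flips to +; running = +939.7143

+939.7143 rpm (same as input, |ω| = 939.7143 rpm)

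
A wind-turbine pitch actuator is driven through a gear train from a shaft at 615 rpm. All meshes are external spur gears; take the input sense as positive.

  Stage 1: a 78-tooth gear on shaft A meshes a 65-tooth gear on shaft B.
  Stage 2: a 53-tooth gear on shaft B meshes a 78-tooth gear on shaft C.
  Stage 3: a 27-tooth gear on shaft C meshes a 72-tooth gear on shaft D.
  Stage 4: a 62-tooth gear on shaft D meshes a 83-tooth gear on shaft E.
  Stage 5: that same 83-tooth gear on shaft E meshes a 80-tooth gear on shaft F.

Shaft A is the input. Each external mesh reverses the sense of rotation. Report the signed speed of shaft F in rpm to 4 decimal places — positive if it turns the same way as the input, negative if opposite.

Stage 1 [78T→65T]: ω = 615.0000×78/65 = 738.0000 rpm, dir flips to −; running = −738.0000
Stage 2 [53T→78T]: ω = 738.0000×53/78 = 501.4615 rpm, dir flips to +; running = +501.4615
Stage 3 [27T→72T]: ω = 501.4615×27/72 = 188.0481 rpm, dir flips to −; running = −188.0481
Stage 4 [62T→83T]: ω = 188.0481×62/83 = 140.4696 rpm, dir flips to +; running = +140.4696
Stage 5 [83T→80T]: ω = 140.4696×83/80 = 145.7373 rpm, dir flips to −; running = −145.7373

-145.7373 rpm (opposite to input, |ω| = 145.7373 rpm)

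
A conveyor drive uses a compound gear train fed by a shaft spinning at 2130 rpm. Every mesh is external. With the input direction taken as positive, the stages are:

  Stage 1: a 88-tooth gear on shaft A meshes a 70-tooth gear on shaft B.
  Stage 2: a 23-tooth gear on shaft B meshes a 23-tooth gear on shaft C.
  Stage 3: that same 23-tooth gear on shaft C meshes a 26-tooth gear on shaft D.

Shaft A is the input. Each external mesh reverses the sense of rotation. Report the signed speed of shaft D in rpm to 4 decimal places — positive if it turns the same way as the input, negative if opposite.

-2368.7473 rpm (opposite to input, |ω| = 2368.7473 rpm)

Stage 1 [88T→70T]: ω = 2130.0000×88/70 = 2677.7143 rpm, dir flips to −; running = −2677.7143
Stage 2 [23T→23T]: ω = 2677.7143×23/23 = 2677.7143 rpm, dir flips to +; running = +2677.7143
Stage 3 [23T→26T]: ω = 2677.7143×23/26 = 2368.7473 rpm, dir flips to −; running = −2368.7473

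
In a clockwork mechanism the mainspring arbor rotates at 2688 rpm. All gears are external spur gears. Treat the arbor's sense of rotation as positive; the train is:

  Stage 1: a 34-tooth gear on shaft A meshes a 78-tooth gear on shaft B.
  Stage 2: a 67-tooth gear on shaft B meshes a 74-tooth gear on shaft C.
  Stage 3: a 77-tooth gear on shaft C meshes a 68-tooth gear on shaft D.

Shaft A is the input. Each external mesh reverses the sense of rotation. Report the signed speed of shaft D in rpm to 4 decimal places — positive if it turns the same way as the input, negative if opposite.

Stage 1 [34T→78T]: ω = 2688.0000×34/78 = 1171.6923 rpm, dir flips to −; running = −1171.6923
Stage 2 [67T→74T]: ω = 1171.6923×67/74 = 1060.8565 rpm, dir flips to +; running = +1060.8565
Stage 3 [77T→68T]: ω = 1060.8565×77/68 = 1201.2640 rpm, dir flips to −; running = −1201.2640

-1201.2640 rpm (opposite to input, |ω| = 1201.2640 rpm)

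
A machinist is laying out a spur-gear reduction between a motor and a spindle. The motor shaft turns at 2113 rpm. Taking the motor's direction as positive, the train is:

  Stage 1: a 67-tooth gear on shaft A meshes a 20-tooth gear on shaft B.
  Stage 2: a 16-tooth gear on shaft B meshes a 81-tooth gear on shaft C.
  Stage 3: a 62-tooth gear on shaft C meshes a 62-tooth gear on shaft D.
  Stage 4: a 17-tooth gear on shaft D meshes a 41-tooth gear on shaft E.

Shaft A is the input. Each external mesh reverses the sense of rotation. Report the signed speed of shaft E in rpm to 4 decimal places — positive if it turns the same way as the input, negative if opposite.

+579.7548 rpm (same as input, |ω| = 579.7548 rpm)

Stage 1 [67T→20T]: ω = 2113.0000×67/20 = 7078.5500 rpm, dir flips to −; running = −7078.5500
Stage 2 [16T→81T]: ω = 7078.5500×16/81 = 1398.2321 rpm, dir flips to +; running = +1398.2321
Stage 3 [62T→62T]: ω = 1398.2321×62/62 = 1398.2321 rpm, dir flips to −; running = −1398.2321
Stage 4 [17T→41T]: ω = 1398.2321×17/41 = 579.7548 rpm, dir flips to +; running = +579.7548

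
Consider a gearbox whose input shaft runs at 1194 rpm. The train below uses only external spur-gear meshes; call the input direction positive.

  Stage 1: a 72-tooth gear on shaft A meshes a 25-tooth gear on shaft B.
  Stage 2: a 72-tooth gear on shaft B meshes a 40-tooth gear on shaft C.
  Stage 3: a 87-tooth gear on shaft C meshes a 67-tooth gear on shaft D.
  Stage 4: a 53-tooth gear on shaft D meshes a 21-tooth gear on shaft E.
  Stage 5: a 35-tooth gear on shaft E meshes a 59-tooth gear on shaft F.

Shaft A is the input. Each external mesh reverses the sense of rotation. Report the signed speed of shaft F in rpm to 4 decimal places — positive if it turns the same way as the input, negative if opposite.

Stage 1 [72T→25T]: ω = 1194.0000×72/25 = 3438.7200 rpm, dir flips to −; running = −3438.7200
Stage 2 [72T→40T]: ω = 3438.7200×72/40 = 6189.6960 rpm, dir flips to +; running = +6189.6960
Stage 3 [87T→67T]: ω = 6189.6960×87/67 = 8037.3664 rpm, dir flips to −; running = −8037.3664
Stage 4 [53T→21T]: ω = 8037.3664×53/21 = 20284.7820 rpm, dir flips to +; running = +20284.7820
Stage 5 [35T→59T]: ω = 20284.7820×35/59 = 12033.3452 rpm, dir flips to −; running = −12033.3452

-12033.3452 rpm (opposite to input, |ω| = 12033.3452 rpm)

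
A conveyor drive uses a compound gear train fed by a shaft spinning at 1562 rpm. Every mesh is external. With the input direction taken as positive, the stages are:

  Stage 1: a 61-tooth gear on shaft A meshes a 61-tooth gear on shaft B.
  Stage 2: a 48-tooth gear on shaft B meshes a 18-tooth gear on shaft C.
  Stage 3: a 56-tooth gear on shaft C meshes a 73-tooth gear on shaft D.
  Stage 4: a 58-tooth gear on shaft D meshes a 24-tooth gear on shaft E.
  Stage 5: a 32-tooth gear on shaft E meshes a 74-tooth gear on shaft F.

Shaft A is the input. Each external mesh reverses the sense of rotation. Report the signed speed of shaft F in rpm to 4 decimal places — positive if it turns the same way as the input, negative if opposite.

-3339.2577 rpm (opposite to input, |ω| = 3339.2577 rpm)

Stage 1 [61T→61T]: ω = 1562.0000×61/61 = 1562.0000 rpm, dir flips to −; running = −1562.0000
Stage 2 [48T→18T]: ω = 1562.0000×48/18 = 4165.3333 rpm, dir flips to +; running = +4165.3333
Stage 3 [56T→73T]: ω = 4165.3333×56/73 = 3195.3242 rpm, dir flips to −; running = −3195.3242
Stage 4 [58T→24T]: ω = 3195.3242×58/24 = 7722.0335 rpm, dir flips to +; running = +7722.0335
Stage 5 [32T→74T]: ω = 7722.0335×32/74 = 3339.2577 rpm, dir flips to −; running = −3339.2577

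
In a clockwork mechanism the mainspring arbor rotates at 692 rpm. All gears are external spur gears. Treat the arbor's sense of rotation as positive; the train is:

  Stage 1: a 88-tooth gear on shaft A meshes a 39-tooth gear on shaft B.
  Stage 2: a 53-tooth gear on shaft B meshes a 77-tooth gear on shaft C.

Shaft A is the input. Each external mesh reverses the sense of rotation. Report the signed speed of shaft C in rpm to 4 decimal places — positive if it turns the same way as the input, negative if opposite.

Stage 1 [88T→39T]: ω = 692.0000×88/39 = 1561.4359 rpm, dir flips to −; running = −1561.4359
Stage 2 [53T→77T]: ω = 1561.4359×53/77 = 1074.7546 rpm, dir flips to +; running = +1074.7546

+1074.7546 rpm (same as input, |ω| = 1074.7546 rpm)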